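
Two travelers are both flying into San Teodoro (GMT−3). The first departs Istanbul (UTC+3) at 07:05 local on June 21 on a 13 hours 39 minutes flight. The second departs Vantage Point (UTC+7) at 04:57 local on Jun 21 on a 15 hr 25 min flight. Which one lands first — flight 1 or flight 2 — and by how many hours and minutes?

the second, by 4 hours 22 minutes

Flight 1 in UTC: 07:05 − 3:00 = 04:05 on Jun 21.
+13 hours and 39 minutes → arrive 17:44 UTC on Jun 21.
Flight 2 in UTC: 04:57 − 7:00 = 21:57 on Jun 20.
+15 hours and 25 minutes → arrive 13:22 UTC on Jun 21.
Flight 2 lands earlier by 4 hours 22 minutes.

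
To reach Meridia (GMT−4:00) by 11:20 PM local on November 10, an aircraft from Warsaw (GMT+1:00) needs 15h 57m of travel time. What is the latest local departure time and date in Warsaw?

Target arrival in UTC: 11:20 PM + 4:00 = 3:20 AM on Nov 11.
Subtract 15 hours and 57 minutes → departure 11:23 AM UTC on Nov 10.
Warsaw is UTC+1:00: 11:23 AM + 1:00 = 12:23 PM on Nov 10.

12:23 PM on Nov 10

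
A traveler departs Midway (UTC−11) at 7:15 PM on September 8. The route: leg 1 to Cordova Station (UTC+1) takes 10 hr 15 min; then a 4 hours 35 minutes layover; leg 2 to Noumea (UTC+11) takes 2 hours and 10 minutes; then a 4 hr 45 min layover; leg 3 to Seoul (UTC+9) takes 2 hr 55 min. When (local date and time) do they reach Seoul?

Convert departure to UTC: 7:15 PM + 11:00 = 6:15 AM UTC on Sep 9.
Add 10 hours 15 minutes leg 1 → 4:30 PM UTC.
Add 4 hours and 35 minutes layover in Cordova Station → 9:05 PM UTC.
Add 2 hours 10 minutes leg 2 → 11:15 PM UTC.
Add 4 hours 45 minutes layover in Noumea → 4:00 AM UTC (Sep 10).
Add 2 hours 55 minutes leg 3 → 6:55 AM UTC.
Seoul is UTC+9:00, so local arrival = 6:55 AM + 9:00 = 3:55 PM on Sep 10.

3:55 PM on Sep 10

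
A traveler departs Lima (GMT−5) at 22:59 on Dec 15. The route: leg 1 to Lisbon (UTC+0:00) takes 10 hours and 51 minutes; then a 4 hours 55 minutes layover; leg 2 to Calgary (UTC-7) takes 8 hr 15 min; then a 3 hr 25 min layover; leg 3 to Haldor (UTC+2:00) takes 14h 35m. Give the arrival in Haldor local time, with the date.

00:00 on December 18

Convert departure to UTC: 22:59 + 5:00 = 03:59 UTC on Dec 16.
Add 10 hours and 51 minutes leg 1 → 14:50 UTC.
Add 4 hours and 55 minutes layover in Lisbon → 19:45 UTC.
Add 8 hours and 15 minutes leg 2 → 04:00 UTC (Dec 17).
Add 3 hours 25 minutes layover in Calgary → 07:25 UTC.
Add 14 hours 35 minutes leg 3 → 22:00 UTC.
Haldor is UTC+2:00, so local arrival = 22:00 + 2:00 = 00:00 on Dec 18.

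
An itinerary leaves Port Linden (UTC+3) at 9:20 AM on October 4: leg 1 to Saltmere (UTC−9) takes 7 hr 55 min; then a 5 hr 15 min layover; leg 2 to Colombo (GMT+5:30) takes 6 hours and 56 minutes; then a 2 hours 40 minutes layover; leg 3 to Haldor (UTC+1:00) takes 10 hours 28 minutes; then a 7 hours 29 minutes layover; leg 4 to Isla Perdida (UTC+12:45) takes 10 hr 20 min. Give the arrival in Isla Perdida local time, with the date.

10:08 PM on Oct 6

Convert departure to UTC: 9:20 AM − 3:00 = 6:20 AM UTC on Oct 4.
Add 7 hours 55 minutes leg 1 → 2:15 PM UTC.
Add 5 hours and 15 minutes layover in Saltmere → 7:30 PM UTC.
Add 6 hours and 56 minutes leg 2 → 2:26 AM UTC (Oct 5).
Add 2 hours 40 minutes layover in Colombo → 5:06 AM UTC.
Add 10 hours 28 minutes leg 3 → 3:34 PM UTC.
Add 7 hours and 29 minutes layover in Haldor → 11:03 PM UTC.
Add 10 hours and 20 minutes leg 4 → 9:23 AM UTC (Oct 6).
Isla Perdida is UTC+12:45, so local arrival = 9:23 AM + 12:45 = 10:08 PM on Oct 6.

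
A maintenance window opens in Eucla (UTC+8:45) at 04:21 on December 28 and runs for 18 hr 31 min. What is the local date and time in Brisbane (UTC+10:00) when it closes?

00:07 on Dec 29

Convert start to UTC: 04:21 − 8:45 = 19:36 UTC on Dec 27.
Add 18 hours and 31 minutes duration → 14:07 UTC (Dec 28).
Brisbane is UTC+10:00, so local end time = 14:07 + 10:00 = 00:07 on Dec 29.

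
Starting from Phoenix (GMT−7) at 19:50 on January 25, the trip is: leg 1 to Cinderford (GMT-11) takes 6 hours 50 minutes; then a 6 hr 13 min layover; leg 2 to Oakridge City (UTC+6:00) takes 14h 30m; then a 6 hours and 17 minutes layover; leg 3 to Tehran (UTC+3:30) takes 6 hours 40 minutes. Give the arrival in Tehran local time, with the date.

22:50 on January 27

Convert departure to UTC: 19:50 + 7:00 = 02:50 UTC on Jan 26.
Add 6 hours and 50 minutes leg 1 → 09:40 UTC.
Add 6 hours 13 minutes layover in Cinderford → 15:53 UTC.
Add 14 hours 30 minutes leg 2 → 06:23 UTC (Jan 27).
Add 6 hours 17 minutes layover in Oakridge City → 12:40 UTC.
Add 6 hours and 40 minutes leg 3 → 19:20 UTC.
Tehran is UTC+3:30, so local arrival = 19:20 + 3:30 = 22:50 on Jan 27.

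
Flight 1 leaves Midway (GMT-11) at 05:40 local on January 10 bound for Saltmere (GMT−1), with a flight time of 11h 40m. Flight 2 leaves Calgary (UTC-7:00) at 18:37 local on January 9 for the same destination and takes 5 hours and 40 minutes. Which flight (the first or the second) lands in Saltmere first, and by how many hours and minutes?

the second, by 21 hours 3 minutes

Flight 1 in UTC: 05:40 + 11:00 = 16:40 on Jan 10.
+11 hours 40 minutes → arrive 04:20 UTC on Jan 11.
Flight 2 in UTC: 18:37 + 7:00 = 01:37 on Jan 10.
+5 hours and 40 minutes → arrive 07:17 UTC on Jan 10.
Flight 2 lands earlier by 21 hours 3 minutes.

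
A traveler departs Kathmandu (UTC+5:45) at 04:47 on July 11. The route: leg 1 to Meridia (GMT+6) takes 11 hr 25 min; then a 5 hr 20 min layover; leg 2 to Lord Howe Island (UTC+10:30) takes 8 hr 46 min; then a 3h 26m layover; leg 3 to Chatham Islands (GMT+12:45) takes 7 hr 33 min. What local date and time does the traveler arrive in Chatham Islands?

00:17 on Jul 13

Convert departure to UTC: 04:47 − 5:45 = 23:02 UTC on Jul 10.
Add 11 hours 25 minutes leg 1 → 10:27 UTC (Jul 11).
Add 5 hours 20 minutes layover in Meridia → 15:47 UTC.
Add 8 hours 46 minutes leg 2 → 00:33 UTC (Jul 12).
Add 3 hours and 26 minutes layover in Lord Howe Island → 03:59 UTC.
Add 7 hours 33 minutes leg 3 → 11:32 UTC.
Chatham Islands is UTC+12:45, so local arrival = 11:32 + 12:45 = 00:17 on Jul 13.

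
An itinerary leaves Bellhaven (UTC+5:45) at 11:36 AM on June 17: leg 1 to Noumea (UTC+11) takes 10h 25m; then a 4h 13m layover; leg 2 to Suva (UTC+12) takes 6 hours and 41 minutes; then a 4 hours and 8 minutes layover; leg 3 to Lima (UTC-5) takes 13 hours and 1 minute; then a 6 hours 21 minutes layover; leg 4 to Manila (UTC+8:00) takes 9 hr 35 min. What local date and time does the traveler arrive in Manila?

8:15 PM on Jun 19

Convert departure to UTC: 11:36 AM − 5:45 = 5:51 AM UTC on Jun 17.
Add 10 hours and 25 minutes leg 1 → 4:16 PM UTC.
Add 4 hours 13 minutes layover in Noumea → 8:29 PM UTC.
Add 6 hours 41 minutes leg 2 → 3:10 AM UTC (Jun 18).
Add 4 hours and 8 minutes layover in Suva → 7:18 AM UTC.
Add 13 hours and 1 minute leg 3 → 8:19 PM UTC.
Add 6 hours and 21 minutes layover in Lima → 2:40 AM UTC (Jun 19).
Add 9 hours 35 minutes leg 4 → 12:15 PM UTC.
Manila is UTC+8:00, so local arrival = 12:15 PM + 8:00 = 8:15 PM on Jun 19.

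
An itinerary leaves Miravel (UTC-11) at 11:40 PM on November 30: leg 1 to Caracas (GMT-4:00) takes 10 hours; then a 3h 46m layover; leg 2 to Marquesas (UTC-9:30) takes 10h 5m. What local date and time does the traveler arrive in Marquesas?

Convert departure to UTC: 11:40 PM + 11:00 = 10:40 AM UTC on Dec 1.
Add 10 hours leg 1 → 8:40 PM UTC.
Add 3 hours and 46 minutes layover in Caracas → 12:26 AM UTC (Dec 2).
Add 10 hours 5 minutes leg 2 → 10:31 AM UTC.
Marquesas is UTC−9:30, so local arrival = 10:31 AM − 9:30 = 1:01 AM on Dec 2.

1:01 AM on December 2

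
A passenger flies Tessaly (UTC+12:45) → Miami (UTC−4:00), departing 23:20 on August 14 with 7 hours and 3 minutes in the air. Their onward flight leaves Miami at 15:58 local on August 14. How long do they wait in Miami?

Convert departure to UTC: 23:20 − 12:45 = 10:35 UTC on Aug 14.
Add 7 hours and 3 minutes flight time → 17:38 UTC.
Miami is UTC−4:00, so local arrival = 17:38 − 4:00 = 13:38 on Aug 14.
Layover = 15:58 − 13:38 = 2 hours 20 minutes.

2 hours 20 minutes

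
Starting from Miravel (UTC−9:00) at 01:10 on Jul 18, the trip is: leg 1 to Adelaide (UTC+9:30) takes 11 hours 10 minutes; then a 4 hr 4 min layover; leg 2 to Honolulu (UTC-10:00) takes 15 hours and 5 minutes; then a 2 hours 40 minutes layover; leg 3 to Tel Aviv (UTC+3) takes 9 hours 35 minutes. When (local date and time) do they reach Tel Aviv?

07:44 on July 20

Convert departure to UTC: 01:10 + 9:00 = 10:10 UTC on Jul 18.
Add 11 hours 10 minutes leg 1 → 21:20 UTC.
Add 4 hours 4 minutes layover in Adelaide → 01:24 UTC (Jul 19).
Add 15 hours 5 minutes leg 2 → 16:29 UTC.
Add 2 hours and 40 minutes layover in Honolulu → 19:09 UTC.
Add 9 hours and 35 minutes leg 3 → 04:44 UTC (Jul 20).
Tel Aviv is UTC+3:00, so local arrival = 04:44 + 3:00 = 07:44 on Jul 20.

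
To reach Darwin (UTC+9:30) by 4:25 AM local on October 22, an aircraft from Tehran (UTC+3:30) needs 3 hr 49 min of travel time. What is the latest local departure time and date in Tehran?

6:36 PM on October 21

Target arrival in UTC: 4:25 AM − 9:30 = 6:55 PM on Oct 21.
Subtract 3 hours and 49 minutes → departure 3:06 PM UTC on Oct 21.
Tehran is UTC+3:30: 3:06 PM + 3:30 = 6:36 PM on Oct 21.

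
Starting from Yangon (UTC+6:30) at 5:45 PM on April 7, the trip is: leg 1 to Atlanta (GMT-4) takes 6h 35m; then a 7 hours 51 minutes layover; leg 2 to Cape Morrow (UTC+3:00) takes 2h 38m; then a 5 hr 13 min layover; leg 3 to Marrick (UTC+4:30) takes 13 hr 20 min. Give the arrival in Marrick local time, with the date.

3:22 AM on Apr 9

Convert departure to UTC: 5:45 PM − 6:30 = 11:15 AM UTC on Apr 7.
Add 6 hours and 35 minutes leg 1 → 5:50 PM UTC.
Add 7 hours and 51 minutes layover in Atlanta → 1:41 AM UTC (Apr 8).
Add 2 hours and 38 minutes leg 2 → 4:19 AM UTC.
Add 5 hours and 13 minutes layover in Cape Morrow → 9:32 AM UTC.
Add 13 hours and 20 minutes leg 3 → 10:52 PM UTC.
Marrick is UTC+4:30, so local arrival = 10:52 PM + 4:30 = 3:22 AM on Apr 9.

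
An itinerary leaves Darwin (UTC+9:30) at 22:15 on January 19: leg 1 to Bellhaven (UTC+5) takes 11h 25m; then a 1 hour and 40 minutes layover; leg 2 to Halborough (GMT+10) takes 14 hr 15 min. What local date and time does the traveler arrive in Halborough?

Convert departure to UTC: 22:15 − 9:30 = 12:45 UTC on Jan 19.
Add 11 hours and 25 minutes leg 1 → 00:10 UTC (Jan 20).
Add 1 hour and 40 minutes layover in Bellhaven → 01:50 UTC.
Add 14 hours and 15 minutes leg 2 → 16:05 UTC.
Halborough is UTC+10:00, so local arrival = 16:05 + 10:00 = 02:05 on Jan 21.

02:05 on January 21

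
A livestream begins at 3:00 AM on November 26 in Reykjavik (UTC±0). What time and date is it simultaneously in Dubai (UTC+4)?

Dubai is 4:00 ahead of Reykjavik.
Shift by the zone difference: 3:00 AM + 4:00 = 7:00 AM on Nov 26 in Dubai.

7:00 AM on Nov 26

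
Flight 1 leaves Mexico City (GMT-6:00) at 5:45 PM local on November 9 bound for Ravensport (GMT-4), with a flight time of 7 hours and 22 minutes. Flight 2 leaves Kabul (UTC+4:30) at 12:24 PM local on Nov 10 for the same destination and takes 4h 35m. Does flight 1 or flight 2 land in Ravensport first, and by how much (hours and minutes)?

Flight 1 in UTC: 5:45 PM + 6:00 = 11:45 PM on Nov 9.
+7 hours 22 minutes → arrive 7:07 AM UTC on Nov 10.
Flight 2 in UTC: 12:24 PM − 4:30 = 7:54 AM on Nov 10.
+4 hours 35 minutes → arrive 12:29 PM UTC on Nov 10.
Flight 1 lands earlier by 5 hours 22 minutes.

the first, by 5 hours 22 minutes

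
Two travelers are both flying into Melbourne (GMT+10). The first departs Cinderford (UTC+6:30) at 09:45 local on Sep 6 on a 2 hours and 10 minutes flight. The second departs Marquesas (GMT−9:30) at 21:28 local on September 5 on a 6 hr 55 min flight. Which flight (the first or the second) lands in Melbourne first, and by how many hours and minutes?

Flight 1 in UTC: 09:45 − 6:30 = 03:15 on Sep 6.
+2 hours and 10 minutes → arrive 05:25 UTC on Sep 6.
Flight 2 in UTC: 21:28 + 9:30 = 06:58 on Sep 6.
+6 hours 55 minutes → arrive 13:53 UTC on Sep 6.
Flight 1 lands earlier by 8 hours 28 minutes.

the first, by 8 hours 28 minutes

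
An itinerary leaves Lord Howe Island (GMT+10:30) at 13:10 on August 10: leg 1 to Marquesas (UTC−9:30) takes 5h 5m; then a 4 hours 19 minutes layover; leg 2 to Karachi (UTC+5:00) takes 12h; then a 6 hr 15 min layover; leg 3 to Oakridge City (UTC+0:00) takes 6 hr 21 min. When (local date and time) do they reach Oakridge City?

12:40 on August 11

Convert departure to UTC: 13:10 − 10:30 = 02:40 UTC on Aug 10.
Add 5 hours 5 minutes leg 1 → 07:45 UTC.
Add 4 hours and 19 minutes layover in Marquesas → 12:04 UTC.
Add 12 hours leg 2 → 00:04 UTC (Aug 11).
Add 6 hours and 15 minutes layover in Karachi → 06:19 UTC.
Add 6 hours and 21 minutes leg 3 → 12:40 UTC.
Oakridge City is UTC+0, so local arrival is the same: 12:40 on Aug 11.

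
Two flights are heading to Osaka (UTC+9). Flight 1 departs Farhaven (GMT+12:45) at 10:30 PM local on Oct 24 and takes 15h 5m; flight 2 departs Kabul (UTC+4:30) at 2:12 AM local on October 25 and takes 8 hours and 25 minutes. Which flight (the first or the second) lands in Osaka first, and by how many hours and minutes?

the first, by 5 hours 17 minutes

Flight 1 in UTC: 10:30 PM − 12:45 = 9:45 AM on Oct 24.
+15 hours 5 minutes → arrive 12:50 AM UTC on Oct 25.
Flight 2 in UTC: 2:12 AM − 4:30 = 9:42 PM on Oct 24.
+8 hours and 25 minutes → arrive 6:07 AM UTC on Oct 25.
Flight 1 lands earlier by 5 hours 17 minutes.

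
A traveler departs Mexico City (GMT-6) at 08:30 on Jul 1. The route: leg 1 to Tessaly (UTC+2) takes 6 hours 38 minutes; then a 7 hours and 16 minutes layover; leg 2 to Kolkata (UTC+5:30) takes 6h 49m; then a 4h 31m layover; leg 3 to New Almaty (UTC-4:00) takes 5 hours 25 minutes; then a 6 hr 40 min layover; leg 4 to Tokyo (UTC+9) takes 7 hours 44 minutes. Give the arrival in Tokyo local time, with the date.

Convert departure to UTC: 08:30 + 6:00 = 14:30 UTC on Jul 1.
Add 6 hours and 38 minutes leg 1 → 21:08 UTC.
Add 7 hours and 16 minutes layover in Tessaly → 04:24 UTC (Jul 2).
Add 6 hours and 49 minutes leg 2 → 11:13 UTC.
Add 4 hours and 31 minutes layover in Kolkata → 15:44 UTC.
Add 5 hours and 25 minutes leg 3 → 21:09 UTC.
Add 6 hours 40 minutes layover in New Almaty → 03:49 UTC (Jul 3).
Add 7 hours and 44 minutes leg 4 → 11:33 UTC.
Tokyo is UTC+9:00, so local arrival = 11:33 + 9:00 = 20:33 on Jul 3.

20:33 on July 3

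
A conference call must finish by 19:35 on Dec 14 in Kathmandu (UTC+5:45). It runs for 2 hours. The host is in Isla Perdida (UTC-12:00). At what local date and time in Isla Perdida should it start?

23:50 on December 13

Target end time in UTC: 19:35 − 5:45 = 13:50 on Dec 14.
Subtract 2 hours → start 11:50 UTC on Dec 14.
Isla Perdida is UTC−12:00: 11:50 − 12:00 = 23:50 on Dec 13.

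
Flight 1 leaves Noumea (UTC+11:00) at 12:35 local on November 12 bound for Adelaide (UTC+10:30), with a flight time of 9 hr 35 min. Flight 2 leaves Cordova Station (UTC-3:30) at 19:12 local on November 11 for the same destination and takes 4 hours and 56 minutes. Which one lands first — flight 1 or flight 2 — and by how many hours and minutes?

Flight 1 in UTC: 12:35 − 11:00 = 01:35 on Nov 12.
+9 hours and 35 minutes → arrive 11:10 UTC on Nov 12.
Flight 2 in UTC: 19:12 + 3:30 = 22:42 on Nov 11.
+4 hours 56 minutes → arrive 03:38 UTC on Nov 12.
Flight 2 lands earlier by 7 hours 32 minutes.

the second, by 7 hours 32 minutes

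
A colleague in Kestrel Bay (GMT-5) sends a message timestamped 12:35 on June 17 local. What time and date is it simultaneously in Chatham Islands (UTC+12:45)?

In UTC: 12:35 + 5:00 = 17:35 on Jun 17.
Chatham Islands is UTC+12:45: 17:35 + 12:45 = 06:20 on Jun 18.

06:20 on Jun 18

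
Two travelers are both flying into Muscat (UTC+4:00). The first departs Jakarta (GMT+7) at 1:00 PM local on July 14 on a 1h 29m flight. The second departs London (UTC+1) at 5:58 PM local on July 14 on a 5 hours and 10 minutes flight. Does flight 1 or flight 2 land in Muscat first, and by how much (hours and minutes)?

Flight 1 in UTC: 1:00 PM − 7:00 = 6:00 AM on Jul 14.
+1 hour 29 minutes → arrive 7:29 AM UTC on Jul 14.
Flight 2 in UTC: 5:58 PM − 1:00 = 4:58 PM on Jul 14.
+5 hours and 10 minutes → arrive 10:08 PM UTC on Jul 14.
Flight 1 lands earlier by 14 hours 39 minutes.

the first, by 14 hours 39 minutes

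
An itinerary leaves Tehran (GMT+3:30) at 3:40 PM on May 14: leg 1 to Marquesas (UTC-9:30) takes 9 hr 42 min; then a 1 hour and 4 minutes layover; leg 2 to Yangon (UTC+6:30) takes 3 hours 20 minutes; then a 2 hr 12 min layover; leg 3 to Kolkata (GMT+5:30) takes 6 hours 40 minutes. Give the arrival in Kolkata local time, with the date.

4:38 PM on May 15

Convert departure to UTC: 3:40 PM − 3:30 = 12:10 PM UTC on May 14.
Add 9 hours 42 minutes leg 1 → 9:52 PM UTC.
Add 1 hour 4 minutes layover in Marquesas → 10:56 PM UTC.
Add 3 hours and 20 minutes leg 2 → 2:16 AM UTC (May 15).
Add 2 hours 12 minutes layover in Yangon → 4:28 AM UTC.
Add 6 hours and 40 minutes leg 3 → 11:08 AM UTC.
Kolkata is UTC+5:30, so local arrival = 11:08 AM + 5:30 = 4:38 PM on May 15.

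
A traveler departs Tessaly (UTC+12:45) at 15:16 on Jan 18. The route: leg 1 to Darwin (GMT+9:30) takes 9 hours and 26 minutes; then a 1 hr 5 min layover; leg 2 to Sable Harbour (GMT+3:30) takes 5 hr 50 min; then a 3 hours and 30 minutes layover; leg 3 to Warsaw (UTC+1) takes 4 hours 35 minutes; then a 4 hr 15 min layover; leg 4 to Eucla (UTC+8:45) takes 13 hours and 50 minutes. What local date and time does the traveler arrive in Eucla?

05:47 on Jan 20

Convert departure to UTC: 15:16 − 12:45 = 02:31 UTC on Jan 18.
Add 9 hours 26 minutes leg 1 → 11:57 UTC.
Add 1 hour 5 minutes layover in Darwin → 13:02 UTC.
Add 5 hours and 50 minutes leg 2 → 18:52 UTC.
Add 3 hours and 30 minutes layover in Sable Harbour → 22:22 UTC.
Add 4 hours 35 minutes leg 3 → 02:57 UTC (Jan 19).
Add 4 hours and 15 minutes layover in Warsaw → 07:12 UTC.
Add 13 hours and 50 minutes leg 4 → 21:02 UTC.
Eucla is UTC+8:45, so local arrival = 21:02 + 8:45 = 05:47 on Jan 20.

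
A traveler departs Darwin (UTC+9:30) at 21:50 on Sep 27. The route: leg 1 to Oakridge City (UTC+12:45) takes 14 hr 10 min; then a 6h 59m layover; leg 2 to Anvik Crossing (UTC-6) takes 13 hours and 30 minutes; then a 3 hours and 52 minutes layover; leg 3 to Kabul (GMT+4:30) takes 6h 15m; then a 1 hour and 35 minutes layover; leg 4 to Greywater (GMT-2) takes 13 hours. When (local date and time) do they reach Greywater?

Convert departure to UTC: 21:50 − 9:30 = 12:20 UTC on Sep 27.
Add 14 hours 10 minutes leg 1 → 02:30 UTC (Sep 28).
Add 6 hours and 59 minutes layover in Oakridge City → 09:29 UTC.
Add 13 hours and 30 minutes leg 2 → 22:59 UTC.
Add 3 hours and 52 minutes layover in Anvik Crossing → 02:51 UTC (Sep 29).
Add 6 hours and 15 minutes leg 3 → 09:06 UTC.
Add 1 hour and 35 minutes layover in Kabul → 10:41 UTC.
Add 13 hours leg 4 → 23:41 UTC.
Greywater is UTC−2:00, so local arrival = 23:41 − 2:00 = 21:41 on Sep 29.

21:41 on September 29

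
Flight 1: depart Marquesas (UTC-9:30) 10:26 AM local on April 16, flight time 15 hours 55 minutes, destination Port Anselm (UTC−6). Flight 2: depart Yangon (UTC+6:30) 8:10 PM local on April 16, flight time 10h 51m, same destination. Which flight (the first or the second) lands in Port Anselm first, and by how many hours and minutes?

Flight 1 in UTC: 10:26 AM + 9:30 = 7:56 PM on Apr 16.
+15 hours and 55 minutes → arrive 11:51 AM UTC on Apr 17.
Flight 2 in UTC: 8:10 PM − 6:30 = 1:40 PM on Apr 16.
+10 hours 51 minutes → arrive 12:31 AM UTC on Apr 17.
Flight 2 lands earlier by 11 hours 20 minutes.

the second, by 11 hours 20 minutes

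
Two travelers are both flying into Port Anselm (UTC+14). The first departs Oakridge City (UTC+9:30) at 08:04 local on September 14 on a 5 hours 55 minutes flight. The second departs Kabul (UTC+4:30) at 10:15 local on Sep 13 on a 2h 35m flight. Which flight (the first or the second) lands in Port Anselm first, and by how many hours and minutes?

the second, by 20 hours 9 minutes

Flight 1 in UTC: 08:04 − 9:30 = 22:34 on Sep 13.
+5 hours 55 minutes → arrive 04:29 UTC on Sep 14.
Flight 2 in UTC: 10:15 − 4:30 = 05:45 on Sep 13.
+2 hours 35 minutes → arrive 08:20 UTC on Sep 13.
Flight 2 lands earlier by 20 hours 9 minutes.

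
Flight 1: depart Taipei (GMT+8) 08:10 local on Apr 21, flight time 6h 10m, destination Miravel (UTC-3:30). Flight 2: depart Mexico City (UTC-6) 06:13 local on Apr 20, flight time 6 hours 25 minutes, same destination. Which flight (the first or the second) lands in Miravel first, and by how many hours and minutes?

Flight 1 in UTC: 08:10 − 8:00 = 00:10 on Apr 21.
+6 hours 10 minutes → arrive 06:20 UTC on Apr 21.
Flight 2 in UTC: 06:13 + 6:00 = 12:13 on Apr 20.
+6 hours and 25 minutes → arrive 18:38 UTC on Apr 20.
Flight 2 lands earlier by 11 hours 42 minutes.

the second, by 11 hours 42 minutes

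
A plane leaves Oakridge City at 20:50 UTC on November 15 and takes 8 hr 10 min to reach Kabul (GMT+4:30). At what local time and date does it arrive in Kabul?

Departure is given in UTC: 20:50 on Nov 15.
Add 8 hours and 10 minutes → 05:00 UTC (Nov 16).
Kabul is UTC+4:30: 05:00 + 4:30 = 09:30 on Nov 16.

09:30 on November 16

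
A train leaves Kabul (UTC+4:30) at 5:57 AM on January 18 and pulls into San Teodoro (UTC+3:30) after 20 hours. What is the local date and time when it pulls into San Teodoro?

San Teodoro is 1:00 behind Kabul.
After 20 hours it is 1:57 AM (Jan 19) in Kabul.
Shift by the zone difference: 1:57 AM − 1:00 = 12:57 AM on Jan 19 in San Teodoro.

12:57 AM on Jan 19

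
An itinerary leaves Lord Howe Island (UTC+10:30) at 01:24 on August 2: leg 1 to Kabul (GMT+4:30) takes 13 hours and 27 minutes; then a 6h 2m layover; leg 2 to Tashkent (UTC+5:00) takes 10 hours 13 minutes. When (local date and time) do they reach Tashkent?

Convert departure to UTC: 01:24 − 10:30 = 14:54 UTC on Aug 1.
Add 13 hours 27 minutes leg 1 → 04:21 UTC (Aug 2).
Add 6 hours and 2 minutes layover in Kabul → 10:23 UTC.
Add 10 hours 13 minutes leg 2 → 20:36 UTC.
Tashkent is UTC+5:00, so local arrival = 20:36 + 5:00 = 01:36 on Aug 3.

01:36 on August 3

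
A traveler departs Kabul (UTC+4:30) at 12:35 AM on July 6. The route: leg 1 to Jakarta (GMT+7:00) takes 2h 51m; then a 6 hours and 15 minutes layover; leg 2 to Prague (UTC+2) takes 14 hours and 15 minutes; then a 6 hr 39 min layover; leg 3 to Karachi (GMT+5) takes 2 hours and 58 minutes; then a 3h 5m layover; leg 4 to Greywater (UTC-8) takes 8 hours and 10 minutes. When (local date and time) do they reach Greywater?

8:18 AM on Jul 7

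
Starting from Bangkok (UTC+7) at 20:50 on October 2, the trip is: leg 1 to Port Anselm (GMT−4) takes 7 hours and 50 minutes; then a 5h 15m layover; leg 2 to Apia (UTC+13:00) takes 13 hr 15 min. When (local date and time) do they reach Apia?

05:10 on October 4

Convert departure to UTC: 20:50 − 7:00 = 13:50 UTC on Oct 2.
Add 7 hours 50 minutes leg 1 → 21:40 UTC.
Add 5 hours 15 minutes layover in Port Anselm → 02:55 UTC (Oct 3).
Add 13 hours and 15 minutes leg 2 → 16:10 UTC.
Apia is UTC+13:00, so local arrival = 16:10 + 13:00 = 05:10 on Oct 4.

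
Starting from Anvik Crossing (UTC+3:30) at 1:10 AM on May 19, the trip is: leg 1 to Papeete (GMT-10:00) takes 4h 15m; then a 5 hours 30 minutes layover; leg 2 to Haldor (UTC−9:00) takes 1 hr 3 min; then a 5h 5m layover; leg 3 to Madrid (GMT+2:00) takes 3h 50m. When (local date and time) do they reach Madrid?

7:23 PM on May 19

Convert departure to UTC: 1:10 AM − 3:30 = 9:40 PM UTC on May 18.
Add 4 hours and 15 minutes leg 1 → 1:55 AM UTC (May 19).
Add 5 hours 30 minutes layover in Papeete → 7:25 AM UTC.
Add 1 hour and 3 minutes leg 2 → 8:28 AM UTC.
Add 5 hours and 5 minutes layover in Haldor → 1:33 PM UTC.
Add 3 hours 50 minutes leg 3 → 5:23 PM UTC.
Madrid is UTC+2:00, so local arrival = 5:23 PM + 2:00 = 7:23 PM on May 19.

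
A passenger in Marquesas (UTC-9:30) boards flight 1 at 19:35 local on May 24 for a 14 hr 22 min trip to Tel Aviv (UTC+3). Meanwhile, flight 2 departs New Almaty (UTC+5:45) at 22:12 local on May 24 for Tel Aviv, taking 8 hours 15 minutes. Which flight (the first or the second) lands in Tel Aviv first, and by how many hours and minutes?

the second, by 18 hours 45 minutes

Flight 1 in UTC: 19:35 + 9:30 = 05:05 on May 25.
+14 hours 22 minutes → arrive 19:27 UTC on May 25.
Flight 2 in UTC: 22:12 − 5:45 = 16:27 on May 24.
+8 hours 15 minutes → arrive 00:42 UTC on May 25.
Flight 2 lands earlier by 18 hours 45 minutes.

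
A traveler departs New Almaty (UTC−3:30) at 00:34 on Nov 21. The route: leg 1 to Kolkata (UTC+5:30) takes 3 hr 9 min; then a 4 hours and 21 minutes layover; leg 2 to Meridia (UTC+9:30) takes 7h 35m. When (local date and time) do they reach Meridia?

04:39 on November 22

Convert departure to UTC: 00:34 + 3:30 = 04:04 UTC on Nov 21.
Add 3 hours 9 minutes leg 1 → 07:13 UTC.
Add 4 hours and 21 minutes layover in Kolkata → 11:34 UTC.
Add 7 hours 35 minutes leg 2 → 19:09 UTC.
Meridia is UTC+9:30, so local arrival = 19:09 + 9:30 = 04:39 on Nov 22.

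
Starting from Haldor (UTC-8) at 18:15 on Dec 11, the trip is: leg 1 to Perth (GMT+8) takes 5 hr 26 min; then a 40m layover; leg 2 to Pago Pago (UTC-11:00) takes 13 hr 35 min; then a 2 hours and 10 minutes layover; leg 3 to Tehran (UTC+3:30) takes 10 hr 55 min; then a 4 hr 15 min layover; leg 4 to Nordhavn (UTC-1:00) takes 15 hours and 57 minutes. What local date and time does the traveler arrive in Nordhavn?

06:13 on December 14

Convert departure to UTC: 18:15 + 8:00 = 02:15 UTC on Dec 12.
Add 5 hours 26 minutes leg 1 → 07:41 UTC.
Add 40 minutes layover in Perth → 08:21 UTC.
Add 13 hours and 35 minutes leg 2 → 21:56 UTC.
Add 2 hours 10 minutes layover in Pago Pago → 00:06 UTC (Dec 13).
Add 10 hours and 55 minutes leg 3 → 11:01 UTC.
Add 4 hours and 15 minutes layover in Tehran → 15:16 UTC.
Add 15 hours and 57 minutes leg 4 → 07:13 UTC (Dec 14).
Nordhavn is UTC−1:00, so local arrival = 07:13 − 1:00 = 06:13 on Dec 14.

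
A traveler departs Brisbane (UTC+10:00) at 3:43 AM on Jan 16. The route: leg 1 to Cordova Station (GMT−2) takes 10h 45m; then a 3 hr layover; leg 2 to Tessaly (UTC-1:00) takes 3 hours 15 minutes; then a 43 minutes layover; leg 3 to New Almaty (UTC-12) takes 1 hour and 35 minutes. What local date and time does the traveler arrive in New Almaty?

1:01 AM on Jan 16

Convert departure to UTC: 3:43 AM − 10:00 = 5:43 PM UTC on Jan 15.
Add 10 hours and 45 minutes leg 1 → 4:28 AM UTC (Jan 16).
Add 3 hours layover in Cordova Station → 7:28 AM UTC.
Add 3 hours 15 minutes leg 2 → 10:43 AM UTC.
Add 43 minutes layover in Tessaly → 11:26 AM UTC.
Add 1 hour and 35 minutes leg 3 → 1:01 PM UTC.
New Almaty is UTC−12:00, so local arrival = 1:01 PM − 12:00 = 1:01 AM on Jan 16.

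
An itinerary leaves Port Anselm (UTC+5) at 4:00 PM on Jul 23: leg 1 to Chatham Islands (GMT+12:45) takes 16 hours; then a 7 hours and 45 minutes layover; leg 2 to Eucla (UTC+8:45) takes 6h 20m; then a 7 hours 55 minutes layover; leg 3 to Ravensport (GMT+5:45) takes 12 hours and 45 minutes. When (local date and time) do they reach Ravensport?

7:30 PM on July 25

Convert departure to UTC: 4:00 PM − 5:00 = 11:00 AM UTC on Jul 23.
Add 16 hours leg 1 → 3:00 AM UTC (Jul 24).
Add 7 hours 45 minutes layover in Chatham Islands → 10:45 AM UTC.
Add 6 hours and 20 minutes leg 2 → 5:05 PM UTC.
Add 7 hours 55 minutes layover in Eucla → 1:00 AM UTC (Jul 25).
Add 12 hours 45 minutes leg 3 → 1:45 PM UTC.
Ravensport is UTC+5:45, so local arrival = 1:45 PM + 5:45 = 7:30 PM on Jul 25.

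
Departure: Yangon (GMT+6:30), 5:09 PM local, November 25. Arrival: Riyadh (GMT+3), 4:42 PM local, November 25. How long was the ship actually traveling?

3 hours 3 minutes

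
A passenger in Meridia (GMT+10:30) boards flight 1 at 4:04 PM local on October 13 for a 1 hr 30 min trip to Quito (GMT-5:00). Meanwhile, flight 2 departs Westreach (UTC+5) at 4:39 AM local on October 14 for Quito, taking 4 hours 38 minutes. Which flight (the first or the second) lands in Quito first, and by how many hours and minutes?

the first, by 21 hours 13 minutes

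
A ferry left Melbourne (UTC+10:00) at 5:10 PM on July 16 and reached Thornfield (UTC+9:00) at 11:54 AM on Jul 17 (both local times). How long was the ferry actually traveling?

19 hours 44 minutes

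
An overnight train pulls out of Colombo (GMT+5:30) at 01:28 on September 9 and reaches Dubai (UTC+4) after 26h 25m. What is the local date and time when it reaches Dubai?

Convert departure to UTC: 01:28 − 5:30 = 19:58 UTC on Sep 8.
Add 26 hours 25 minutes travel time → 22:23 UTC (Sep 9).
Dubai is UTC+4:00, so local arrival = 22:23 + 4:00 = 02:23 on Sep 10.

02:23 on September 10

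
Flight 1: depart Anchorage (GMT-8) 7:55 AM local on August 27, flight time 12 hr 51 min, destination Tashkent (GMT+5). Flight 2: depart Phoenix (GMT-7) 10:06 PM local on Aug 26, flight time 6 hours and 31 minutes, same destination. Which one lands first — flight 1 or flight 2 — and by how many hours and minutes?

Flight 1 in UTC: 7:55 AM + 8:00 = 3:55 PM on Aug 27.
+12 hours 51 minutes → arrive 4:46 AM UTC on Aug 28.
Flight 2 in UTC: 10:06 PM + 7:00 = 5:06 AM on Aug 27.
+6 hours and 31 minutes → arrive 11:37 AM UTC on Aug 27.
Flight 2 lands earlier by 17 hours 9 minutes.

the second, by 17 hours 9 minutes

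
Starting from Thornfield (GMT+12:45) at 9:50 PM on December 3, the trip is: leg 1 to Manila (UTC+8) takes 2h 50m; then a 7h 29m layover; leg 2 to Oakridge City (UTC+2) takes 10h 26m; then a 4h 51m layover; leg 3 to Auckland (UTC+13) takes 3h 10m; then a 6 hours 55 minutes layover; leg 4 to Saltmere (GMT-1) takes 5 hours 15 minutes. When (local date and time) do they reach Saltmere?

Convert departure to UTC: 9:50 PM − 12:45 = 9:05 AM UTC on Dec 3.
Add 2 hours 50 minutes leg 1 → 11:55 AM UTC.
Add 7 hours and 29 minutes layover in Manila → 7:24 PM UTC.
Add 10 hours and 26 minutes leg 2 → 5:50 AM UTC (Dec 4).
Add 4 hours and 51 minutes layover in Oakridge City → 10:41 AM UTC.
Add 3 hours 10 minutes leg 3 → 1:51 PM UTC.
Add 6 hours and 55 minutes layover in Auckland → 8:46 PM UTC.
Add 5 hours and 15 minutes leg 4 → 2:01 AM UTC (Dec 5).
Saltmere is UTC−1:00, so local arrival = 2:01 AM − 1:00 = 1:01 AM on Dec 5.

1:01 AM on December 5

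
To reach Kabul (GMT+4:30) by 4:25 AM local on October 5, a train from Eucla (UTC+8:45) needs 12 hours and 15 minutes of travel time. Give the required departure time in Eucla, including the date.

Target arrival in UTC: 4:25 AM − 4:30 = 11:55 PM on Oct 4.
Subtract 12 hours and 15 minutes → departure 11:40 AM UTC on Oct 4.
Eucla is UTC+8:45: 11:40 AM + 8:45 = 8:25 PM on Oct 4.

8:25 PM on Oct 4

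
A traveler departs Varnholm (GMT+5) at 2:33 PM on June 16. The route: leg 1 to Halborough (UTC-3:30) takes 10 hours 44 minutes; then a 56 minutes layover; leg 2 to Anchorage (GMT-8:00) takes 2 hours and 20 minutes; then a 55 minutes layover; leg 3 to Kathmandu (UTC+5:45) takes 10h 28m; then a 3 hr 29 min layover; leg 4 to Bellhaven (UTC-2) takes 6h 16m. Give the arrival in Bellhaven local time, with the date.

6:41 PM on Jun 17

Convert departure to UTC: 2:33 PM − 5:00 = 9:33 AM UTC on Jun 16.
Add 10 hours 44 minutes leg 1 → 8:17 PM UTC.
Add 56 minutes layover in Halborough → 9:13 PM UTC.
Add 2 hours 20 minutes leg 2 → 11:33 PM UTC.
Add 55 minutes layover in Anchorage → 12:28 AM UTC (Jun 17).
Add 10 hours 28 minutes leg 3 → 10:56 AM UTC.
Add 3 hours and 29 minutes layover in Kathmandu → 2:25 PM UTC.
Add 6 hours 16 minutes leg 4 → 8:41 PM UTC.
Bellhaven is UTC−2:00, so local arrival = 8:41 PM − 2:00 = 6:41 PM on Jun 17.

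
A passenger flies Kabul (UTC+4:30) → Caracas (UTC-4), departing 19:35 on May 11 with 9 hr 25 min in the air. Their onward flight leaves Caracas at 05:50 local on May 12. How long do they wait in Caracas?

Convert departure to UTC: 19:35 − 4:30 = 15:05 UTC on May 11.
Add 9 hours 25 minutes flight time → 00:30 UTC (May 12).
Caracas is UTC−4:00, so local arrival = 00:30 − 4:00 = 20:30 on May 11.
Layover = 05:50 − 20:30 (+1 day) = 9 hours 20 minutes.

9 hours 20 minutes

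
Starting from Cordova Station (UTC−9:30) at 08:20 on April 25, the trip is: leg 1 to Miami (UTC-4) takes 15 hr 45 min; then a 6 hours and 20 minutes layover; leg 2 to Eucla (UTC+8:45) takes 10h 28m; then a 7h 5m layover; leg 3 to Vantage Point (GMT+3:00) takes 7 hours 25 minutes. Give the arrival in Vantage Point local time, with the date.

19:53 on April 27

Convert departure to UTC: 08:20 + 9:30 = 17:50 UTC on Apr 25.
Add 15 hours and 45 minutes leg 1 → 09:35 UTC (Apr 26).
Add 6 hours 20 minutes layover in Miami → 15:55 UTC.
Add 10 hours and 28 minutes leg 2 → 02:23 UTC (Apr 27).
Add 7 hours and 5 minutes layover in Eucla → 09:28 UTC.
Add 7 hours 25 minutes leg 3 → 16:53 UTC.
Vantage Point is UTC+3:00, so local arrival = 16:53 + 3:00 = 19:53 on Apr 27.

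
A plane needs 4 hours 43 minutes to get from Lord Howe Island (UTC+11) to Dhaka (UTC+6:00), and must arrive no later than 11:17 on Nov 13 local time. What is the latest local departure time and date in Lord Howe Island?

11:34 on Nov 13

Target arrival in UTC: 11:17 − 6:00 = 05:17 on Nov 13.
Subtract 4 hours and 43 minutes → departure 00:34 UTC on Nov 13.
Lord Howe Island is UTC+11:00: 00:34 + 11:00 = 11:34 on Nov 13.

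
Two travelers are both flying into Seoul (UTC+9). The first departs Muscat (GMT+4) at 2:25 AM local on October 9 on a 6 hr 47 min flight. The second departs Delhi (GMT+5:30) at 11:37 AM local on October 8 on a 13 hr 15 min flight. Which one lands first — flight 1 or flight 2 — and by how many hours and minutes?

Flight 1 in UTC: 2:25 AM − 4:00 = 10:25 PM on Oct 8.
+6 hours 47 minutes → arrive 5:12 AM UTC on Oct 9.
Flight 2 in UTC: 11:37 AM − 5:30 = 6:07 AM on Oct 8.
+13 hours 15 minutes → arrive 7:22 PM UTC on Oct 8.
Flight 2 lands earlier by 9 hours 50 minutes.

the second, by 9 hours 50 minutes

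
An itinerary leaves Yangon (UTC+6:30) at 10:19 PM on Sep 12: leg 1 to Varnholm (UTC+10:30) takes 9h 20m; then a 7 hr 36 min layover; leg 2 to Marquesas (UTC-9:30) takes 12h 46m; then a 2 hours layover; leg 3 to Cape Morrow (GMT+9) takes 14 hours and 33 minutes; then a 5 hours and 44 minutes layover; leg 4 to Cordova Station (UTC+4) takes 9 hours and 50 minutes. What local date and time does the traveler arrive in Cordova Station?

Convert departure to UTC: 10:19 PM − 6:30 = 3:49 PM UTC on Sep 12.
Add 9 hours 20 minutes leg 1 → 1:09 AM UTC (Sep 13).
Add 7 hours 36 minutes layover in Varnholm → 8:45 AM UTC.
Add 12 hours and 46 minutes leg 2 → 9:31 PM UTC.
Add 2 hours layover in Marquesas → 11:31 PM UTC.
Add 14 hours 33 minutes leg 3 → 2:04 PM UTC (Sep 14).
Add 5 hours 44 minutes layover in Cape Morrow → 7:48 PM UTC.
Add 9 hours 50 minutes leg 4 → 5:38 AM UTC (Sep 15).
Cordova Station is UTC+4:00, so local arrival = 5:38 AM + 4:00 = 9:38 AM on Sep 15.

9:38 AM on September 15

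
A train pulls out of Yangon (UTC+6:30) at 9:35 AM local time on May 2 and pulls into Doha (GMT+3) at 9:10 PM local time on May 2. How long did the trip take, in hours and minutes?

Doha is 3:30 behind Yangon.
Clock-face elapsed time (ignoring zones) is 11 hours 35 minutes.
Actual elapsed = 11 hours 35 minutes + 3:30 = 15 hours 5 minutes.

15 hours 5 minutes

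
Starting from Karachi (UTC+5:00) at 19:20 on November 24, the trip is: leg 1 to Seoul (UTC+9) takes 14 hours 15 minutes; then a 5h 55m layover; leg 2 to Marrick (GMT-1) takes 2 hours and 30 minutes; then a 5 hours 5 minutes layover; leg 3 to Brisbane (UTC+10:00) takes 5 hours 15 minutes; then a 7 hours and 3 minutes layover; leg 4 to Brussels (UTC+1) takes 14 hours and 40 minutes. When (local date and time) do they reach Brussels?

22:03 on Nov 26

Convert departure to UTC: 19:20 − 5:00 = 14:20 UTC on Nov 24.
Add 14 hours and 15 minutes leg 1 → 04:35 UTC (Nov 25).
Add 5 hours and 55 minutes layover in Seoul → 10:30 UTC.
Add 2 hours and 30 minutes leg 2 → 13:00 UTC.
Add 5 hours and 5 minutes layover in Marrick → 18:05 UTC.
Add 5 hours and 15 minutes leg 3 → 23:20 UTC.
Add 7 hours and 3 minutes layover in Brisbane → 06:23 UTC (Nov 26).
Add 14 hours 40 minutes leg 4 → 21:03 UTC.
Brussels is UTC+1:00, so local arrival = 21:03 + 1:00 = 22:03 on Nov 26.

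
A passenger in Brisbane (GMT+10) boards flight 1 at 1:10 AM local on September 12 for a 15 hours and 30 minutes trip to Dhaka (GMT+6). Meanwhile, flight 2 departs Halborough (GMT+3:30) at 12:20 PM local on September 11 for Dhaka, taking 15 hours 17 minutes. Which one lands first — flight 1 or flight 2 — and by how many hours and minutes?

Flight 1 in UTC: 1:10 AM − 10:00 = 3:10 PM on Sep 11.
+15 hours 30 minutes → arrive 6:40 AM UTC on Sep 12.
Flight 2 in UTC: 12:20 PM − 3:30 = 8:50 AM on Sep 11.
+15 hours 17 minutes → arrive 12:07 AM UTC on Sep 12.
Flight 2 lands earlier by 6 hours 33 minutes.

the second, by 6 hours 33 minutes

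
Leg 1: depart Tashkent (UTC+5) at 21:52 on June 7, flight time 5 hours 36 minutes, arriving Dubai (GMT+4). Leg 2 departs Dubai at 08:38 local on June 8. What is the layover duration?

6 hours 10 minutes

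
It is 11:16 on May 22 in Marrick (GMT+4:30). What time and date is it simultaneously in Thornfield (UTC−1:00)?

Thornfield is 5:30 behind Marrick.
Shift by the zone difference: 11:16 − 5:30 = 05:46 on May 22 in Thornfield.

05:46 on May 22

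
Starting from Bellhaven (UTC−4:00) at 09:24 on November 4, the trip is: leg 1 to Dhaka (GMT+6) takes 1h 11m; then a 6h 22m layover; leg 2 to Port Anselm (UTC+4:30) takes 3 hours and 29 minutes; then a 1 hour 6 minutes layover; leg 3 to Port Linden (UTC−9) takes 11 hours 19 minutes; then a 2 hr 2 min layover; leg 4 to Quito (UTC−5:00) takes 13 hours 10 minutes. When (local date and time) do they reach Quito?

Convert departure to UTC: 09:24 + 4:00 = 13:24 UTC on Nov 4.
Add 1 hour 11 minutes leg 1 → 14:35 UTC.
Add 6 hours and 22 minutes layover in Dhaka → 20:57 UTC.
Add 3 hours 29 minutes leg 2 → 00:26 UTC (Nov 5).
Add 1 hour 6 minutes layover in Port Anselm → 01:32 UTC.
Add 11 hours and 19 minutes leg 3 → 12:51 UTC.
Add 2 hours and 2 minutes layover in Port Linden → 14:53 UTC.
Add 13 hours and 10 minutes leg 4 → 04:03 UTC (Nov 6).
Quito is UTC−5:00, so local arrival = 04:03 − 5:00 = 23:03 on Nov 5.

23:03 on November 5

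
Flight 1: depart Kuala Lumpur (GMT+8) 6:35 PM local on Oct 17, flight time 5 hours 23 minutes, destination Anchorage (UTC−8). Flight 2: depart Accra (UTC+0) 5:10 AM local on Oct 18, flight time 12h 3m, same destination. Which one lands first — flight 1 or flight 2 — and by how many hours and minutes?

the first, by 25 hours 15 minutes

Flight 1 in UTC: 6:35 PM − 8:00 = 10:35 AM on Oct 17.
+5 hours and 23 minutes → arrive 3:58 PM UTC on Oct 17.
Flight 2 departs at 5:10 AM UTC (Oct 18).
+12 hours and 3 minutes → arrive 5:13 PM UTC on Oct 18.
Flight 1 lands earlier by 25 hours 15 minutes.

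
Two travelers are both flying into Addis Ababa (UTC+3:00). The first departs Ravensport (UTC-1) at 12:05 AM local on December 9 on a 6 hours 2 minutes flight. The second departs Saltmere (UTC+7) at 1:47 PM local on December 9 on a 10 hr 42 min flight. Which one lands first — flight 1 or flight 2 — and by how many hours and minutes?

the first, by 10 hours 22 minutes

Flight 1 in UTC: 12:05 AM + 1:00 = 1:05 AM on Dec 9.
+6 hours and 2 minutes → arrive 7:07 AM UTC on Dec 9.
Flight 2 in UTC: 1:47 PM − 7:00 = 6:47 AM on Dec 9.
+10 hours and 42 minutes → arrive 5:29 PM UTC on Dec 9.
Flight 1 lands earlier by 10 hours 22 minutes.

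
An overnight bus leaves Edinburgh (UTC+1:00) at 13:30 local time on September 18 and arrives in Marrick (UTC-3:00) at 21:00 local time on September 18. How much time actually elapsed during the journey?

11 hours 30 minutes

Marrick is 4:00 behind Edinburgh.
Clock-face elapsed time (ignoring zones) is 7 hours 30 minutes.
Actual elapsed = 7 hours 30 minutes + 4:00 = 11 hours 30 minutes.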